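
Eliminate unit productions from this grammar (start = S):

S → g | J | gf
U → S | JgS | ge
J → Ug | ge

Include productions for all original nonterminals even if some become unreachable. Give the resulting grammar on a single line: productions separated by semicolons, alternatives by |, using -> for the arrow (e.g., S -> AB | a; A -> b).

Unit productions: S->J, U->S.
Unit pairs (A ⇒* B via units): (S,J), (U,J), (U,S).
S: inherits non-unit rules of {J, S} → Ug | g | ge | gf.
J: inherits non-unit rules of {J} → Ug | ge.
U: inherits non-unit rules of {J, S, U} → JgS | Ug | g | ge | gf.

S -> g | Ug | ge | gf; J -> Ug | ge; U -> g | Ug | ge | gf | JgS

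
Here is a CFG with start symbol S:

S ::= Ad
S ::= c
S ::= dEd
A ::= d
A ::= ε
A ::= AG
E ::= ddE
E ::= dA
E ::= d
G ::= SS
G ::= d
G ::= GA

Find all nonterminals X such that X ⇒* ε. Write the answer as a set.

{A}

Directly nullable (have an ε-rule): {A}.
Not nullable: E, G, S — each has a terminal in every rule's right-hand side or depends on a non-nullable symbol.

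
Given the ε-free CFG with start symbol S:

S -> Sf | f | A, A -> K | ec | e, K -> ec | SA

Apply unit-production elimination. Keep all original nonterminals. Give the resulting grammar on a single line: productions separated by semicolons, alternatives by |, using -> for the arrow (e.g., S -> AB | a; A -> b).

S -> e | f | SA | Sf | ec; A -> e | SA | ec; K -> SA | ec

Unit productions: A->K, S->A.
Unit pairs (A ⇒* B via units): (A,K), (S,A), (S,K).
S: inherits non-unit rules of {A, K, S} → SA | Sf | e | ec | f.
A: inherits non-unit rules of {A, K} → SA | e | ec.
K: inherits non-unit rules of {K} → SA | ec.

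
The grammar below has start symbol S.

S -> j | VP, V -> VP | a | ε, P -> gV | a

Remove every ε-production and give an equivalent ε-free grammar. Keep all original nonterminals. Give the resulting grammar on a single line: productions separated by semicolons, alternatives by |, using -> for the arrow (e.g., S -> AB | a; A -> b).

S -> P | j | VP; P -> a | g | gV; V -> P | a | VP

Nullable set: {V}.
S -> VP: V nullable, giving P | VP.
P -> gV: V nullable, giving g | gV.
Drop V -> ε.
V -> VP: V nullable, giving P | VP.
Unchanged (no nullable symbols): S -> j; P -> a; V -> a.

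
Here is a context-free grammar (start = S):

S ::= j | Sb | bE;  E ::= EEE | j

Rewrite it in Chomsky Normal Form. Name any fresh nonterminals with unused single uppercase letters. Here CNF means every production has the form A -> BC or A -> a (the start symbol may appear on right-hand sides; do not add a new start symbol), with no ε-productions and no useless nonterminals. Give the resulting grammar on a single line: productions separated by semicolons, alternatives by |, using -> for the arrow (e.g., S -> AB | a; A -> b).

S -> j | AE | SA; A -> b; B -> EE; E -> j | EB

No ε-productions.
No unit productions to eliminate.
TERM: introduce A -> b and substitute in every rule of length ≥2.
BIN: E -> EEE becomes E -> EB, B -> EE.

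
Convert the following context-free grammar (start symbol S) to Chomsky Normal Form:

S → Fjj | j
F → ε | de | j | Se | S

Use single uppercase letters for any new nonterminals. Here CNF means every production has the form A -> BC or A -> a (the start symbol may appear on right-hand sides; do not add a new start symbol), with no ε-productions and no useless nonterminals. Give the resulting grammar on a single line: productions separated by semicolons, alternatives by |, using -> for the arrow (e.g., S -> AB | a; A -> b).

S -> j | AA | FE; A -> j; B -> e; C -> d; D -> AA; E -> AA; F -> j | AA | CB | FD | SB

Nullable: {F}; after ε-elimination: S -> j | jj | Fjj; F -> S | j | Se | de.
After unit-elimination: S -> j | jj | Fjj; F -> j | Se | de | jj | Fjj.
TERM: introduce C -> d, B -> e, A -> j and substitute in every rule of length ≥2.
BIN: F -> FAA becomes F -> FD, D -> AA; S -> FAA becomes S -> FE, E -> AA.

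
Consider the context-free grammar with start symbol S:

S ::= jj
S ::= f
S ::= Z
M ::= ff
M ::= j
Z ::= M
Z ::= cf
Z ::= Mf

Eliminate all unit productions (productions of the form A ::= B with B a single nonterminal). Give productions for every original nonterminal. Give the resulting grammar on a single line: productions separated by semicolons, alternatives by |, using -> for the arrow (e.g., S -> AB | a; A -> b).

S -> f | j | Mf | cf | ff | jj; M -> j | ff; Z -> j | Mf | cf | ff

Unit productions: S->Z, Z->M.
Unit pairs (A ⇒* B via units): (S,M), (S,Z), (Z,M).
S: inherits non-unit rules of {M, S, Z} → Mf | cf | f | ff | j | jj.
M: inherits non-unit rules of {M} → ff | j.
Z: inherits non-unit rules of {M, Z} → Mf | cf | ff | j.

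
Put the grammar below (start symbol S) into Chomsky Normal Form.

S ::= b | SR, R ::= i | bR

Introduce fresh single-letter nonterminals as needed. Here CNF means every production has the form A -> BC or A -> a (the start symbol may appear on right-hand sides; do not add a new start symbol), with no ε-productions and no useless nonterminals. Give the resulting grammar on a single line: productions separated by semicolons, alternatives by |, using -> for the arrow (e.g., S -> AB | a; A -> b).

No ε-productions.
No unit productions to eliminate.
TERM: introduce A -> b and substitute in every rule of length ≥2.

S -> b | SR; A -> b; R -> i | AR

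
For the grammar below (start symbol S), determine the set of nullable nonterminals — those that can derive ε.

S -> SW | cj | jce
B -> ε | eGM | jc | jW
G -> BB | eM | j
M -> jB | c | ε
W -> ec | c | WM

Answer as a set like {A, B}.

{B, G, M}

Directly nullable (have an ε-rule): {B, M}.
G is nullable via G -> BB (every symbol on the right is already known nullable).
Not nullable: S, W — each has a terminal in every rule's right-hand side or depends on a non-nullable symbol.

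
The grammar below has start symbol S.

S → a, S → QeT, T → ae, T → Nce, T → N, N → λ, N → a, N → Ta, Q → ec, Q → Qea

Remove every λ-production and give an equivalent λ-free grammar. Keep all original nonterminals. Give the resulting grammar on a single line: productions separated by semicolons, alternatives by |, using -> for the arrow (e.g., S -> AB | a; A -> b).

S -> a | Qe | QeT; N -> a | Ta; Q -> ec | Qea; T -> N | ae | ce | Nce

Nullable set: {N, T}.
S -> QeT: T nullable, giving Qe | QeT.
Drop N -> λ.
N -> Ta: T nullable, giving Ta | a.
T -> N: N nullable, giving N.
T -> Nce: N nullable, giving Nce | ce.
Unchanged (no nullable symbols): S -> a; N -> a; Q -> Qea; Q -> ec; T -> ae.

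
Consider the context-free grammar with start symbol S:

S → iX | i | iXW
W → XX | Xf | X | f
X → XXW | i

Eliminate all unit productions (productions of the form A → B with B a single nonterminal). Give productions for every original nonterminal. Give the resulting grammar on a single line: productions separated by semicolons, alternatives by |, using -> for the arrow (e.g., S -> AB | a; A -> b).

S -> i | iX | iXW; W -> f | i | XX | Xf | XXW; X -> i | XXW

Unit productions: W->X.
Unit pairs (A ⇒* B via units): (W,X).
S: inherits non-unit rules of {S} → i | iX | iXW.
W: inherits non-unit rules of {W, X} → XX | XXW | Xf | f | i.
X: inherits non-unit rules of {X} → XXW | i.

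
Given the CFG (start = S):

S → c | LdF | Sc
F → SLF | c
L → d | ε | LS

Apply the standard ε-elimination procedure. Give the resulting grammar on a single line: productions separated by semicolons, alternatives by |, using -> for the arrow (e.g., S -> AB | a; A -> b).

Nullable set: {L}.
S -> LdF: L nullable, giving LdF | dF.
F -> SLF: L nullable, giving SF | SLF.
Drop L -> ε.
L -> LS: L nullable, giving LS | S.
Unchanged (no nullable symbols): S -> Sc; S -> c; F -> c; L -> d.

S -> c | Sc | dF | LdF; F -> c | SF | SLF; L -> S | d | LS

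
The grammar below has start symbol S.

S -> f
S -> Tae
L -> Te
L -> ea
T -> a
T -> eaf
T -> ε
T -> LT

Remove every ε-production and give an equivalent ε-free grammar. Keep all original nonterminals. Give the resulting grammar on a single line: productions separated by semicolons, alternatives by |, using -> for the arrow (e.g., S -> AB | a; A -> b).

S -> f | ae | Tae; L -> e | Te | ea; T -> L | a | LT | eaf

Nullable set: {T}.
S -> Tae: T nullable, giving Tae | ae.
L -> Te: T nullable, giving Te | e.
Drop T -> ε.
T -> LT: T nullable, giving L | LT.
Unchanged (no nullable symbols): S -> f; L -> ea; T -> a; T -> eaf.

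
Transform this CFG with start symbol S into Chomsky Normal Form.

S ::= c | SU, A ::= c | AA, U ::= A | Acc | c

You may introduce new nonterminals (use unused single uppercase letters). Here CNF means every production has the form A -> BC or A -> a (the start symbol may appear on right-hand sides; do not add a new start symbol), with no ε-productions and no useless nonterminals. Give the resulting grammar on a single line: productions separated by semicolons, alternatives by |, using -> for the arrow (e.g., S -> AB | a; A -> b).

S -> c | SU; A -> c | AA; B -> c; C -> BB; U -> c | AA | AC

No ε-productions.
After unit-elimination: S -> c | SU; A -> c | AA; U -> c | AA | Acc.
TERM: introduce B -> c and substitute in every rule of length ≥2.
BIN: U -> ABB becomes U -> AC, C -> BB.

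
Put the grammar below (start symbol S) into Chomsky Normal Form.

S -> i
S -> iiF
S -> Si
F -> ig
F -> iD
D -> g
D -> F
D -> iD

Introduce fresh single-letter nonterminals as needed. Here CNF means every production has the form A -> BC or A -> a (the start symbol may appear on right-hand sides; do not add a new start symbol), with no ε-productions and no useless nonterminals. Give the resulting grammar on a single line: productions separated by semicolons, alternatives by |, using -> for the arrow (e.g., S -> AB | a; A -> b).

S -> i | AC | SA; A -> i; B -> g; C -> AF; D -> g | AB | AD; F -> AB | AD

No ε-productions.
After unit-elimination: S -> i | Si | iiF; D -> g | iD | ig; F -> iD | ig.
TERM: introduce B -> g, A -> i and substitute in every rule of length ≥2.
BIN: S -> AAF becomes S -> AC, C -> AF.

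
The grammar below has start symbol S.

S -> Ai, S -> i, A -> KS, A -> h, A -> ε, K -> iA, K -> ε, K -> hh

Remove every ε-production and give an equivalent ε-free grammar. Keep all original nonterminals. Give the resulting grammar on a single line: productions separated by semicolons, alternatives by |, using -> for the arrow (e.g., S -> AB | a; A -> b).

S -> i | Ai; A -> S | h | KS; K -> i | hh | iA

Nullable set: {A, K}.
S -> Ai: A nullable, giving Ai | i.
Drop A -> ε.
A -> KS: K nullable, giving KS | S.
Drop K -> ε.
K -> iA: A nullable, giving i | iA.
Unchanged (no nullable symbols): S -> i; A -> h; K -> hh.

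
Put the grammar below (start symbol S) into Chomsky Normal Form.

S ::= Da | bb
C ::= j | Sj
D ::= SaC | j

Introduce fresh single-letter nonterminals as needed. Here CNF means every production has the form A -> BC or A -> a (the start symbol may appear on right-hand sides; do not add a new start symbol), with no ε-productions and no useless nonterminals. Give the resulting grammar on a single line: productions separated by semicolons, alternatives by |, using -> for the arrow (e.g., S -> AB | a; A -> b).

No ε-productions.
No unit productions to eliminate.
TERM: introduce B -> a, E -> b, A -> j and substitute in every rule of length ≥2.
BIN: D -> SBC becomes D -> SF, F -> BC.

S -> DB | EE; A -> j; B -> a; C -> j | SA; D -> j | SF; E -> b; F -> BC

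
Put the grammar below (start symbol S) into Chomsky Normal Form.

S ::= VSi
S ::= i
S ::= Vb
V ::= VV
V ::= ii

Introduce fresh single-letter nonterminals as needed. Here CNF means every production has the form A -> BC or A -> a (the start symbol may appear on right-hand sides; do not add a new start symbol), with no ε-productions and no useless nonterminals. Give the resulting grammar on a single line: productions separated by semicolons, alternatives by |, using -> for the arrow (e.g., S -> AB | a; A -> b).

No ε-productions.
No unit productions to eliminate.
TERM: introduce B -> b, A -> i and substitute in every rule of length ≥2.
BIN: S -> VSA becomes S -> VC, C -> SA.

S -> i | VB | VC; A -> i; B -> b; C -> SA; V -> AA | VV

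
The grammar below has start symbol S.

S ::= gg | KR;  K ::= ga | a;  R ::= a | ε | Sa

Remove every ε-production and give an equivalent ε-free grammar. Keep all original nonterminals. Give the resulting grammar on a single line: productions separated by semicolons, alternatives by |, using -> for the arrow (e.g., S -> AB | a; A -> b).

Nullable set: {R}.
S -> KR: R nullable, giving K | KR.
Drop R -> ε.
Unchanged (no nullable symbols): S -> gg; K -> a; K -> ga; R -> Sa; R -> a.

S -> K | KR | gg; K -> a | ga; R -> a | Sa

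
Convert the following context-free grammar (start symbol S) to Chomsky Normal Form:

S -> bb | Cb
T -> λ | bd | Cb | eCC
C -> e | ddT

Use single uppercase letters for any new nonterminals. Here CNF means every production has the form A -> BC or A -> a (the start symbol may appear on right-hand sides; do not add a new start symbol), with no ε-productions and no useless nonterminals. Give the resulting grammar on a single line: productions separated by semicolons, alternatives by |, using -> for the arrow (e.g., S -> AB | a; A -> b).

Nullable: {T}; after ε-elimination: S -> Cb | bb; C -> e | dd | ddT; T -> Cb | bd | eCC.
No unit productions to eliminate.
TERM: introduce B -> b, A -> d, D -> e and substitute in every rule of length ≥2.
BIN: C -> AAT becomes C -> AE, E -> AT; T -> DCC becomes T -> DF, F -> CC.

S -> BB | CB; A -> d; B -> b; C -> e | AA | AE; D -> e; E -> AT; F -> CC; T -> BA | CB | DF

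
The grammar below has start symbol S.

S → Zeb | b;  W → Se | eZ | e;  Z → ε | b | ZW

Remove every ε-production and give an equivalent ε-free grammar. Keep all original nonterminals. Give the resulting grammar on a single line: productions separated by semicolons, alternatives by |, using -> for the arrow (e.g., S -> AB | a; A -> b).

S -> b | eb | Zeb; W -> e | Se | eZ; Z -> W | b | ZW

Nullable set: {Z}.
S -> Zeb: Z nullable, giving Zeb | eb.
W -> eZ: Z nullable, giving e | eZ.
Drop Z -> ε.
Z -> ZW: Z nullable, giving W | ZW.
Unchanged (no nullable symbols): S -> b; W -> Se; W -> e; Z -> b.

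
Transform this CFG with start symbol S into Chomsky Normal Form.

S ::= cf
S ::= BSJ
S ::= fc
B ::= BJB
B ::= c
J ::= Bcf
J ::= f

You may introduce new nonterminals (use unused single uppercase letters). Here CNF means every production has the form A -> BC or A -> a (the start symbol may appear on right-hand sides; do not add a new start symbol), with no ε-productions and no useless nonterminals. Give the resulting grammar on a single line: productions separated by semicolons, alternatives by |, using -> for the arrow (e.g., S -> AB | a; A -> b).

No ε-productions.
No unit productions to eliminate.
TERM: introduce A -> c, C -> f and substitute in every rule of length ≥2.
BIN: B -> BJB becomes B -> BD, D -> JB; J -> BAC becomes J -> BE, E -> AC; S -> BSJ becomes S -> BF, F -> SJ.

S -> AC | BF | CA; A -> c; B -> c | BD; C -> f; D -> JB; E -> AC; F -> SJ; J -> f | BE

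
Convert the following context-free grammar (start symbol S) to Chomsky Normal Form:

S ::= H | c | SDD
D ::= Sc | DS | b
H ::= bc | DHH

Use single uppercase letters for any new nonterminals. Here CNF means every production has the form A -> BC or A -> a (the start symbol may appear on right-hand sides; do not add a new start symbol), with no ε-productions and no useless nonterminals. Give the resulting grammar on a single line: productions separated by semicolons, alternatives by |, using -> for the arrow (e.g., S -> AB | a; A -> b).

S -> c | BA | DE | SF; A -> c; B -> b; C -> HH; D -> b | DS | SA; E -> HH; F -> DD; H -> BA | DC

No ε-productions.
After unit-elimination: S -> c | bc | DHH | SDD; D -> b | DS | Sc; H -> bc | DHH.
TERM: introduce B -> b, A -> c and substitute in every rule of length ≥2.
BIN: H -> DHH becomes H -> DC, C -> HH; S -> DHH becomes S -> DE, E -> HH; S -> SDD becomes S -> SF, F -> DD.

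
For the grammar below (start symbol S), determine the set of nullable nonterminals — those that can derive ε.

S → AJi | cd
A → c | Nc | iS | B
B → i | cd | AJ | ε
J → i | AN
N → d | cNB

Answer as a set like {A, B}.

Directly nullable (have an ε-rule): {B}.
A is nullable via A -> B (every symbol on the right is already known nullable).
Not nullable: J, N, S — each has a terminal in every rule's right-hand side or depends on a non-nullable symbol.

{A, B}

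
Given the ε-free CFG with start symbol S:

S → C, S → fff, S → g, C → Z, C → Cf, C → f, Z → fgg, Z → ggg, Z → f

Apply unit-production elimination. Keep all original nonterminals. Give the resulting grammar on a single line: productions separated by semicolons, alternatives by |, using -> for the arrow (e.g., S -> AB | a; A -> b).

Unit productions: C->Z, S->C.
Unit pairs (A ⇒* B via units): (C,Z), (S,C), (S,Z).
S: inherits non-unit rules of {C, S, Z} → Cf | f | fff | fgg | g | ggg.
C: inherits non-unit rules of {C, Z} → Cf | f | fgg | ggg.
Z: inherits non-unit rules of {Z} → f | fgg | ggg.

S -> f | g | Cf | fff | fgg | ggg; C -> f | Cf | fgg | ggg; Z -> f | fgg | ggg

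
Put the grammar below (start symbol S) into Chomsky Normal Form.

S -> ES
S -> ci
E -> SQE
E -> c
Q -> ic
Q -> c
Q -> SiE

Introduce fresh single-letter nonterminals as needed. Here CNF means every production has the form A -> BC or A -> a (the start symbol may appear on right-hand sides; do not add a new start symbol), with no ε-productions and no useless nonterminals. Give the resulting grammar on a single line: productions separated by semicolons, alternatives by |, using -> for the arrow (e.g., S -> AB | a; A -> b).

No ε-productions.
No unit productions to eliminate.
TERM: introduce B -> c, A -> i and substitute in every rule of length ≥2.
BIN: E -> SQE becomes E -> SC, C -> QE; Q -> SAE becomes Q -> SD, D -> AE.

S -> BA | ES; A -> i; B -> c; C -> QE; D -> AE; E -> c | SC; Q -> c | AB | SD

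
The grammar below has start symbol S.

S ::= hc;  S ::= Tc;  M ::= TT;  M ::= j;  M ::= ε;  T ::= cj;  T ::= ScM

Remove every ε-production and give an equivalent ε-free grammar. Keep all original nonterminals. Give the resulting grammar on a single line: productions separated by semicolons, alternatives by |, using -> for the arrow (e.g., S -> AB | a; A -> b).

Nullable set: {M}.
Drop M -> ε.
T -> ScM: M nullable, giving Sc | ScM.
Unchanged (no nullable symbols): S -> Tc; S -> hc; M -> TT; M -> j; T -> cj.

S -> Tc | hc; M -> j | TT; T -> Sc | cj | ScM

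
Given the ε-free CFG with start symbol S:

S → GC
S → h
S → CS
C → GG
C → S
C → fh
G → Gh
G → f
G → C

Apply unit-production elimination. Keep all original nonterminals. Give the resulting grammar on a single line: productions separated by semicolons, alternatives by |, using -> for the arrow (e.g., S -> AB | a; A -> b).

Unit productions: C->S, G->C.
Unit pairs (A ⇒* B via units): (C,S), (G,C), (G,S).
S: inherits non-unit rules of {S} → CS | GC | h.
C: inherits non-unit rules of {C, S} → CS | GC | GG | fh | h.
G: inherits non-unit rules of {C, G, S} → CS | GC | GG | Gh | f | fh | h.

S -> h | CS | GC; C -> h | CS | GC | GG | fh; G -> f | h | CS | GC | GG | Gh | fh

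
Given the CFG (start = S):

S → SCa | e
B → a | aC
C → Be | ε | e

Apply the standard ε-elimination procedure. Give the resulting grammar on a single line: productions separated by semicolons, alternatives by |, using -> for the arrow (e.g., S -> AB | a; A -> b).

S -> e | Sa | SCa; B -> a | aC; C -> e | Be

Nullable set: {C}.
S -> SCa: C nullable, giving SCa | Sa.
B -> aC: C nullable, giving a | aC.
Drop C -> ε.
Unchanged (no nullable symbols): S -> e; B -> a; C -> Be; C -> e.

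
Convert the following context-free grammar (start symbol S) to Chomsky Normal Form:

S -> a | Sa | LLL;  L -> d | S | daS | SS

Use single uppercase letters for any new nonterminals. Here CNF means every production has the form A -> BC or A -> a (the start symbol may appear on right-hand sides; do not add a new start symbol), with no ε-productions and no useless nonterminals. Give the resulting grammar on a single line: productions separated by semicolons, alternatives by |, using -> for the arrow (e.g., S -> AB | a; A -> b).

No ε-productions.
After unit-elimination: S -> a | Sa | LLL; L -> a | d | SS | Sa | LLL | daS.
TERM: introduce A -> a, B -> d and substitute in every rule of length ≥2.
BIN: L -> BAS becomes L -> BC, C -> AS; L -> LLL becomes L -> LD, D -> LL; S -> LLL becomes S -> LE, E -> LL.

S -> a | LE | SA; A -> a; B -> d; C -> AS; D -> LL; E -> LL; L -> a | d | BC | LD | SA | SS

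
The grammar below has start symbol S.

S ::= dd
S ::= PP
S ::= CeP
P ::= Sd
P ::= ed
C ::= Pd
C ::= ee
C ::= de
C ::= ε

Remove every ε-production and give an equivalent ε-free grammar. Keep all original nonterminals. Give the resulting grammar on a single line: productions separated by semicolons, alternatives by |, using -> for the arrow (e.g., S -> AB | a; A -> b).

Nullable set: {C}.
S -> CeP: C nullable, giving CeP | eP.
Drop C -> ε.
Unchanged (no nullable symbols): S -> PP; S -> dd; C -> Pd; C -> de; C -> ee; P -> Sd; P -> ed.

S -> PP | dd | eP | CeP; C -> Pd | de | ee; P -> Sd | ed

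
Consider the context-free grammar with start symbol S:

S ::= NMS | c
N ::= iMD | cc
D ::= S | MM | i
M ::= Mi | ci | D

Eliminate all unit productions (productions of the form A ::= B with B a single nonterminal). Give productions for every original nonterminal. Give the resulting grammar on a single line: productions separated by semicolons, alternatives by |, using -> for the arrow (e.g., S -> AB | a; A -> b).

S -> c | NMS; D -> c | i | MM | NMS; M -> c | i | MM | Mi | ci | NMS; N -> cc | iMD

Unit productions: D->S, M->D.
Unit pairs (A ⇒* B via units): (D,S), (M,D), (M,S).
S: inherits non-unit rules of {S} → NMS | c.
D: inherits non-unit rules of {D, S} → MM | NMS | c | i.
M: inherits non-unit rules of {D, M, S} → MM | Mi | NMS | c | ci | i.
N: inherits non-unit rules of {N} → cc | iMD.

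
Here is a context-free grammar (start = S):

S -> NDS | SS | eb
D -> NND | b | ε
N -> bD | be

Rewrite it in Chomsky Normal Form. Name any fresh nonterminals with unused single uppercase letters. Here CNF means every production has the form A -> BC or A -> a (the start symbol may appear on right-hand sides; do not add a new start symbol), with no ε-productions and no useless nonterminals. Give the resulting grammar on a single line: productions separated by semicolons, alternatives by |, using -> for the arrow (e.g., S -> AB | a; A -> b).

S -> BA | NE | NS | SS; A -> b; B -> e; C -> ND; D -> b | NC | NN; E -> DS; N -> b | AB | AD

Nullable: {D}; after ε-elimination: S -> NS | SS | eb | NDS; D -> b | NN | NND; N -> b | bD | be.
No unit productions to eliminate.
TERM: introduce A -> b, B -> e and substitute in every rule of length ≥2.
BIN: D -> NND becomes D -> NC, C -> ND; S -> NDS becomes S -> NE, E -> DS.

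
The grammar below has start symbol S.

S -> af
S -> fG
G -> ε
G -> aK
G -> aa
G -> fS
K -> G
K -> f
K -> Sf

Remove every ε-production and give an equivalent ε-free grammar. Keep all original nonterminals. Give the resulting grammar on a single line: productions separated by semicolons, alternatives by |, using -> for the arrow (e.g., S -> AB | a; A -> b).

Nullable set: {G, K}.
S -> fG: G nullable, giving f | fG.
Drop G -> ε.
G -> aK: K nullable, giving a | aK.
K -> G: G nullable, giving G.
Unchanged (no nullable symbols): S -> af; G -> aa; G -> fS; K -> Sf; K -> f.

S -> f | af | fG; G -> a | aK | aa | fS; K -> G | f | Sf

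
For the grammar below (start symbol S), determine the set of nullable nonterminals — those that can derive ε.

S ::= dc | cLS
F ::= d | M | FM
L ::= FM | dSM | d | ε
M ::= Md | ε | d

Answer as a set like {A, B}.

{F, L, M}

Directly nullable (have an ε-rule): {L, M}.
F is nullable via F -> M (every symbol on the right is already known nullable).
Not nullable: S — each has a terminal in every rule's right-hand side or depends on a non-nullable symbol.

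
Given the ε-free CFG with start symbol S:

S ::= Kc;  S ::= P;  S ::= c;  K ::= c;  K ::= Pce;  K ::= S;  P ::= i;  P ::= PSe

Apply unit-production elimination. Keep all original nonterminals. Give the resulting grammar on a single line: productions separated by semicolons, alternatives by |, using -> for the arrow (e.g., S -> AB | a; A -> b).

S -> c | i | Kc | PSe; K -> c | i | Kc | PSe | Pce; P -> i | PSe

Unit productions: K->S, S->P.
Unit pairs (A ⇒* B via units): (K,P), (K,S), (S,P).
S: inherits non-unit rules of {P, S} → Kc | PSe | c | i.
K: inherits non-unit rules of {K, P, S} → Kc | PSe | Pce | c | i.
P: inherits non-unit rules of {P} → PSe | i.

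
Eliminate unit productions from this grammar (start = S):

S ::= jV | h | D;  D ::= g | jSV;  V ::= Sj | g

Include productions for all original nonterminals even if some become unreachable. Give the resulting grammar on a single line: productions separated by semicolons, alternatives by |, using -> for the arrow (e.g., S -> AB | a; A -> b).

S -> g | h | jV | jSV; D -> g | jSV; V -> g | Sj

Unit productions: S->D.
Unit pairs (A ⇒* B via units): (S,D).
S: inherits non-unit rules of {D, S} → g | h | jSV | jV.
D: inherits non-unit rules of {D} → g | jSV.
V: inherits non-unit rules of {V} → Sj | g.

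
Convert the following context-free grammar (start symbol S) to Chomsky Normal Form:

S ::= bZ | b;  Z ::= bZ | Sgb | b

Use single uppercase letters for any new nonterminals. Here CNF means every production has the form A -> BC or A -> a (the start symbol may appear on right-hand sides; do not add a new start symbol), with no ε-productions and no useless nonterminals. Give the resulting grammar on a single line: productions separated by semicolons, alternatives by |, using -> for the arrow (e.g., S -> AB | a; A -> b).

No ε-productions.
No unit productions to eliminate.
TERM: introduce A -> b, B -> g and substitute in every rule of length ≥2.
BIN: Z -> SBA becomes Z -> SC, C -> BA.

S -> b | AZ; A -> b; B -> g; C -> BA; Z -> b | AZ | SC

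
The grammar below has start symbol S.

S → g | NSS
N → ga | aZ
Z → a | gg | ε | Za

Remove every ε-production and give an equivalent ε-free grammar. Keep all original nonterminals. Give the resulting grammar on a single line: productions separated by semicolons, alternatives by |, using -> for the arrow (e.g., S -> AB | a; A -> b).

Nullable set: {Z}.
N -> aZ: Z nullable, giving a | aZ.
Drop Z -> ε.
Z -> Za: Z nullable, giving Za | a.
Unchanged (no nullable symbols): S -> NSS; S -> g; N -> ga; Z -> a; Z -> gg.

S -> g | NSS; N -> a | aZ | ga; Z -> a | Za | gg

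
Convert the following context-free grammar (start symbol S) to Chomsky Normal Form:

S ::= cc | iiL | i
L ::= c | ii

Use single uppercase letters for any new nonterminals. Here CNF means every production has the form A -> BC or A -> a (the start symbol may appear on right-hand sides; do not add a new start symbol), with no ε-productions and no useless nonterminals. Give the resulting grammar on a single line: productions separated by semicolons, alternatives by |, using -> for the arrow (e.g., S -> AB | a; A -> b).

S -> i | AC | BB; A -> i; B -> c; C -> AL; L -> c | AA

No ε-productions.
No unit productions to eliminate.
TERM: introduce B -> c, A -> i and substitute in every rule of length ≥2.
BIN: S -> AAL becomes S -> AC, C -> AL.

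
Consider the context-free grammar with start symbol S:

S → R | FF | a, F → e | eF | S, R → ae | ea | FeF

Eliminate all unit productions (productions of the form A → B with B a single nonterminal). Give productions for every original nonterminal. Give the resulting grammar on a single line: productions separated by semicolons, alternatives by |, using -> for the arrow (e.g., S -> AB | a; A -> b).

S -> a | FF | ae | ea | FeF; F -> a | e | FF | ae | eF | ea | FeF; R -> ae | ea | FeF

Unit productions: F->S, S->R.
Unit pairs (A ⇒* B via units): (F,R), (F,S), (S,R).
S: inherits non-unit rules of {R, S} → FF | FeF | a | ae | ea.
F: inherits non-unit rules of {F, R, S} → FF | FeF | a | ae | e | eF | ea.
R: inherits non-unit rules of {R} → FeF | ae | ea.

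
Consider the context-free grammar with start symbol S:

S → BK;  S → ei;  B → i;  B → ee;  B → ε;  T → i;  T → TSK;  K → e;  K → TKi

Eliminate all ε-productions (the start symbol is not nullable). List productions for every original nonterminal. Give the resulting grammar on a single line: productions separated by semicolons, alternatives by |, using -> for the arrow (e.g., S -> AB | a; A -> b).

Nullable set: {B}.
S -> BK: B nullable, giving BK | K.
Drop B -> ε.
Unchanged (no nullable symbols): S -> ei; B -> ee; B -> i; K -> TKi; K -> e; T -> TSK; T -> i.

S -> K | BK | ei; B -> i | ee; K -> e | TKi; T -> i | TSK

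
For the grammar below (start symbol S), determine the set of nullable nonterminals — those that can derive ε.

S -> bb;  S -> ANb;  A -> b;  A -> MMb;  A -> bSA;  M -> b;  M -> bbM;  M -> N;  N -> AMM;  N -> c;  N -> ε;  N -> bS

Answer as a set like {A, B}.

Directly nullable (have an ε-rule): {N}.
M is nullable via M -> N (every symbol on the right is already known nullable).
Not nullable: A, S — each has a terminal in every rule's right-hand side or depends on a non-nullable symbol.

{M, N}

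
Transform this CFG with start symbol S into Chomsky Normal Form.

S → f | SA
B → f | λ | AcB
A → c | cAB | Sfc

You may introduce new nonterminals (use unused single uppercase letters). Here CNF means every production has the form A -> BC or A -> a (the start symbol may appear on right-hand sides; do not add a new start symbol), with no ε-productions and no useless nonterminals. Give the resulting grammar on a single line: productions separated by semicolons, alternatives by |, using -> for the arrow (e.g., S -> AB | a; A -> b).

S -> f | SA; A -> c | DA | DE | SF; B -> f | AD | AG; C -> f; D -> c; E -> AB; F -> CD; G -> DB

Nullable: {B}; after ε-elimination: S -> f | SA; A -> c | cA | Sfc | cAB; B -> f | Ac | AcB.
No unit productions to eliminate.
TERM: introduce D -> c, C -> f and substitute in every rule of length ≥2.
BIN: A -> DAB becomes A -> DE, E -> AB; A -> SCD becomes A -> SF, F -> CD; B -> ADB becomes B -> AG, G -> DB.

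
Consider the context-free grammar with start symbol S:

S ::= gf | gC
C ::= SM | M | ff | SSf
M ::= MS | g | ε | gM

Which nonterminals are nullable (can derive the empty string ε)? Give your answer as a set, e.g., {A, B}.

{C, M}

Directly nullable (have an ε-rule): {M}.
C is nullable via C -> M (every symbol on the right is already known nullable).
Not nullable: S — each has a terminal in every rule's right-hand side or depends on a non-nullable symbol.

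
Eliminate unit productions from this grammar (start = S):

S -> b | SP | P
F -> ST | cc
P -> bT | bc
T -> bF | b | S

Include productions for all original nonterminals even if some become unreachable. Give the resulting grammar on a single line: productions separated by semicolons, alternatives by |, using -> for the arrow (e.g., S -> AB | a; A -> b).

Unit productions: S->P, T->S.
Unit pairs (A ⇒* B via units): (S,P), (T,P), (T,S).
S: inherits non-unit rules of {P, S} → SP | b | bT | bc.
F: inherits non-unit rules of {F} → ST | cc.
P: inherits non-unit rules of {P} → bT | bc.
T: inherits non-unit rules of {P, S, T} → SP | b | bF | bT | bc.

S -> b | SP | bT | bc; F -> ST | cc; P -> bT | bc; T -> b | SP | bF | bT | bc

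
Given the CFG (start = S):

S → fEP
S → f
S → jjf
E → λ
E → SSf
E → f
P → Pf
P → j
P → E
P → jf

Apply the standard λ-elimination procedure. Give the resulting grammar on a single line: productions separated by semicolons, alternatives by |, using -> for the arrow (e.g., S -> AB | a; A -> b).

S -> f | fE | fP | fEP | jjf; E -> f | SSf; P -> E | f | j | Pf | jf

Nullable set: {E, P}.
S -> fEP: E, P nullable, giving f | fE | fEP | fP.
Drop E -> λ.
P -> E: E nullable, giving E.
P -> Pf: P nullable, giving Pf | f.
Unchanged (no nullable symbols): S -> f; S -> jjf; E -> SSf; E -> f; P -> j; P -> jf.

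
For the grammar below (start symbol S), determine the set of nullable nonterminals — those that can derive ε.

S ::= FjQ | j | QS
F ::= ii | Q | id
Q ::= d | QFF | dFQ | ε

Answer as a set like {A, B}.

Directly nullable (have an ε-rule): {Q}.
F is nullable via F -> Q (every symbol on the right is already known nullable).
Not nullable: S — each has a terminal in every rule's right-hand side or depends on a non-nullable symbol.

{F, Q}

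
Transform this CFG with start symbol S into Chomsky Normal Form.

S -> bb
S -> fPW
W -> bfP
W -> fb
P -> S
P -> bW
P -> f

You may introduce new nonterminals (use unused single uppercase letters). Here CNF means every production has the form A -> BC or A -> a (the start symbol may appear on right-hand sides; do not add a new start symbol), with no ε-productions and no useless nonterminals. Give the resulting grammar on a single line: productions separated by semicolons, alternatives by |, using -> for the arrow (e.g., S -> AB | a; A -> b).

No ε-productions.
After unit-elimination: S -> bb | fPW; P -> f | bW | bb | fPW; W -> fb | bfP.
TERM: introduce A -> b, B -> f and substitute in every rule of length ≥2.
BIN: P -> BPW becomes P -> BC, C -> PW; S -> BPW becomes S -> BD, D -> PW; W -> ABP becomes W -> AE, E -> BP.

S -> AA | BD; A -> b; B -> f; C -> PW; D -> PW; E -> BP; P -> f | AA | AW | BC; W -> AE | BA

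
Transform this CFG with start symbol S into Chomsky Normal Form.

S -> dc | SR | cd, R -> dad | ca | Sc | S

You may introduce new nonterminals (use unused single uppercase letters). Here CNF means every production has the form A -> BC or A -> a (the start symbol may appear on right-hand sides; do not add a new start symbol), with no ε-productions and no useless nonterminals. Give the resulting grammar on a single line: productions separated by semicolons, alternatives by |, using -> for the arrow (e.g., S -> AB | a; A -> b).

S -> AC | CA | SR; A -> c; B -> a; C -> d; D -> BC; R -> AB | AC | CA | CD | SA | SR

No ε-productions.
After unit-elimination: S -> SR | cd | dc; R -> SR | Sc | ca | cd | dc | dad.
TERM: introduce B -> a, A -> c, C -> d and substitute in every rule of length ≥2.
BIN: R -> CBC becomes R -> CD, D -> BC.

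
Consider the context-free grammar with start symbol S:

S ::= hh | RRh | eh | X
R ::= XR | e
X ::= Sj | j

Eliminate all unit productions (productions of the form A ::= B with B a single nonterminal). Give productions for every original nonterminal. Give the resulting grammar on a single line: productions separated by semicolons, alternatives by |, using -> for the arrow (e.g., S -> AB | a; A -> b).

S -> j | Sj | eh | hh | RRh; R -> e | XR; X -> j | Sj

Unit productions: S->X.
Unit pairs (A ⇒* B via units): (S,X).
S: inherits non-unit rules of {S, X} → RRh | Sj | eh | hh | j.
R: inherits non-unit rules of {R} → XR | e.
X: inherits non-unit rules of {X} → Sj | j.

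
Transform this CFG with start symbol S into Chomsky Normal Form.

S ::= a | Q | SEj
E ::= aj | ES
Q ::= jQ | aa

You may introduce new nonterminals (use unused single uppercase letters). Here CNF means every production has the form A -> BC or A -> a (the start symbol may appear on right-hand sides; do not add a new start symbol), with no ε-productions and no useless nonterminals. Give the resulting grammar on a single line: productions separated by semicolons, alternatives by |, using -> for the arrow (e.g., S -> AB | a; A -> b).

No ε-productions.
After unit-elimination: S -> a | aa | jQ | SEj; E -> ES | aj; Q -> aa | jQ.
TERM: introduce A -> a, B -> j and substitute in every rule of length ≥2.
BIN: S -> SEB becomes S -> SC, C -> EB.

S -> a | AA | BQ | SC; A -> a; B -> j; C -> EB; E -> AB | ES; Q -> AA | BQ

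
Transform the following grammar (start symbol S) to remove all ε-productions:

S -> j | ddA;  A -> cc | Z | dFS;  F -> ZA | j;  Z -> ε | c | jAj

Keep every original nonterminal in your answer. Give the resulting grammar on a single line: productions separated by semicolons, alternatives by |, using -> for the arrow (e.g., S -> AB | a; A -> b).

S -> j | dd | ddA; A -> Z | cc | dS | dFS; F -> A | Z | j | ZA; Z -> c | jj | jAj

Nullable set: {A, F, Z}.
S -> ddA: A nullable, giving dd | ddA.
A -> Z: Z nullable, giving Z.
A -> dFS: F nullable, giving dFS | dS.
F -> ZA: Z, A nullable, giving A | Z | ZA.
Drop Z -> ε.
Z -> jAj: A nullable, giving jAj | jj.
Unchanged (no nullable symbols): S -> j; A -> cc; F -> j; Z -> c.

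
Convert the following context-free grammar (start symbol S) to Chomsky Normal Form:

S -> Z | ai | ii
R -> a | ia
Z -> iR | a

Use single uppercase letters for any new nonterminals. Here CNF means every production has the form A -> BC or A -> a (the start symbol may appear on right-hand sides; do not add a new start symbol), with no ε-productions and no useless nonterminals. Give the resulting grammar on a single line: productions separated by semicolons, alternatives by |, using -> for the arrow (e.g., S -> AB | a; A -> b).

S -> a | AA | AR | BA; A -> i; B -> a; R -> a | AB

No ε-productions.
After unit-elimination: S -> a | ai | iR | ii; R -> a | ia; Z -> a | iR.
TERM: introduce B -> a, A -> i and substitute in every rule of length ≥2.
Drop unreachable/unproductive: Z.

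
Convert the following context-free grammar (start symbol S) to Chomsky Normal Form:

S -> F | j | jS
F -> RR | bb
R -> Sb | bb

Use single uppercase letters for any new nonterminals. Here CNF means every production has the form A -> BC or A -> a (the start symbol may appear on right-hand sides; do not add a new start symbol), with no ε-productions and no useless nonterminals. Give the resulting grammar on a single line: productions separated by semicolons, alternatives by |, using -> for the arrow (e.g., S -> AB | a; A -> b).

S -> j | AA | BS | RR; A -> b; B -> j; R -> AA | SA

No ε-productions.
After unit-elimination: S -> j | RR | bb | jS; F -> RR | bb; R -> Sb | bb.
TERM: introduce A -> b, B -> j and substitute in every rule of length ≥2.
Drop unreachable/unproductive: F.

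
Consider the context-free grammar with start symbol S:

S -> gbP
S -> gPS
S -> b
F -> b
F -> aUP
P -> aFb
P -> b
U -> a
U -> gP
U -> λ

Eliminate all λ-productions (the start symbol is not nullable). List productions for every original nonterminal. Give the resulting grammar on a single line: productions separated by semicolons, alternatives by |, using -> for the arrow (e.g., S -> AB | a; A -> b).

S -> b | gPS | gbP; F -> b | aP | aUP; P -> b | aFb; U -> a | gP

Nullable set: {U}.
F -> aUP: U nullable, giving aP | aUP.
Drop U -> λ.
Unchanged (no nullable symbols): S -> b; S -> gPS; S -> gbP; F -> b; P -> aFb; P -> b; U -> a; U -> gP.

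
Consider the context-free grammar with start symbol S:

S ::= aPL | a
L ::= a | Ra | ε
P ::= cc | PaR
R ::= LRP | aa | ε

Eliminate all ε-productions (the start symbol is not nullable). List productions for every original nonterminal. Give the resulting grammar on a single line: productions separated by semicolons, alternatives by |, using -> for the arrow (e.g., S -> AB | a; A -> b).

S -> a | aP | aPL; L -> a | Ra; P -> Pa | cc | PaR; R -> P | LP | RP | aa | LRP

Nullable set: {L, R}.
S -> aPL: L nullable, giving aP | aPL.
Drop L -> ε.
L -> Ra: R nullable, giving Ra | a.
P -> PaR: R nullable, giving Pa | PaR.
Drop R -> ε.
R -> LRP: L, R nullable, giving LP | LRP | P | RP.
Unchanged (no nullable symbols): S -> a; L -> a; P -> cc; R -> aa.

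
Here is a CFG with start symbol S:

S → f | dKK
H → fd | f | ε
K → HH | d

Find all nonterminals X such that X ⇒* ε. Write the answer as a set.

{H, K}

Directly nullable (have an ε-rule): {H}.
K is nullable via K -> HH (every symbol on the right is already known nullable).
Not nullable: S — each has a terminal in every rule's right-hand side or depends on a non-nullable symbol.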